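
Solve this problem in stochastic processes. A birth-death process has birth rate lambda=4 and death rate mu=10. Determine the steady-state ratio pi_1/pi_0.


For birth-death process, pi_n/pi_0 = (lambda/mu)^n
= (4/10)^1
= 0.4000

0.4000


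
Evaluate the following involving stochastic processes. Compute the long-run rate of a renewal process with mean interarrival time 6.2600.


Long-run renewal rate = 1/E(X)
= 1/6.2600
= 0.1597

0.1597


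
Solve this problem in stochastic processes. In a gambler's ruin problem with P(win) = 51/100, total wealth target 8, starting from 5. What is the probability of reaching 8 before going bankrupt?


Gambler's ruin formula:
r = q/p = 0.4900/0.5100 = 0.9608
P(win) = (1 - r^i)/(1 - r^N)
= (1 - 0.9608^5)/(1 - 0.9608^8)
= 0.6619

0.6619


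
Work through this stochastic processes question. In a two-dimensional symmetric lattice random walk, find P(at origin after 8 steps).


P = C(8,4)^2 / 4^8
= 70^2 / 65536
= 4900 / 65536
= 0.0748

0.0748


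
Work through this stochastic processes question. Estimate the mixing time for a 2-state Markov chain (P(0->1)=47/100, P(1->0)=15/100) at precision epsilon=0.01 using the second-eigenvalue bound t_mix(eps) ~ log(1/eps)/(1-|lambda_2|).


lambda_2 = |1 - p01 - p10| = |1 - 0.4700 - 0.1500| = 0.3800
t_mix ~ log(1/eps)/(1 - |lambda_2|)
= log(100)/(1 - 0.3800) = 4.6052/0.6200
= 7.4277

7.4277


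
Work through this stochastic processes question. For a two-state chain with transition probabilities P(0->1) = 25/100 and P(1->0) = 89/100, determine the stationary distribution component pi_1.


Stationary distribution: pi_0 = p10/(p01+p10), pi_1 = p01/(p01+p10)
p01 = 0.2500, p10 = 0.8900
pi_1 = 0.2193

0.2193


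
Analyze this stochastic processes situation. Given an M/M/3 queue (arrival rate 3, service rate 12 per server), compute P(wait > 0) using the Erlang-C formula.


a = lambda/mu = 0.2500
rho = a/c = 0.0833
Erlang-C formula applied:
C(c,a) = 0.0022

0.0022


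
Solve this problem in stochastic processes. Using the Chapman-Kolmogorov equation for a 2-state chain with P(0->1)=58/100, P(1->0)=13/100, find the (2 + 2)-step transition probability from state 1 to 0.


P^4 = P^2 * P^2
Computing via matrix multiplication of the transition matrix.
Entry (1,0) of P^4 = 0.1818

0.1818


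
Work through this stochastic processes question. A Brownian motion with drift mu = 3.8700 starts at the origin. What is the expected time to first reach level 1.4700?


Expected first passage time = a/mu
= 1.4700/3.8700
= 0.3798

0.3798


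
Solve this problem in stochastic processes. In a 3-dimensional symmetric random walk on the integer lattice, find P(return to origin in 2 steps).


P(return in 2 steps) = P(reverse first step) = 1/(2d)
= 1/6
= 0.1667

0.1667


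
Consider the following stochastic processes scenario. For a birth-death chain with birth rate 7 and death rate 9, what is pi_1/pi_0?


For birth-death process, pi_n/pi_0 = (lambda/mu)^n
= (7/9)^1
= 0.7778

0.7778


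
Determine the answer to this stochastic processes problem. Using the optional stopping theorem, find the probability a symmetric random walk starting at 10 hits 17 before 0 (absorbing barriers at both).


By optional stopping theorem: E(M at tau) = M(0) = 10
P(hit 17)*17 + P(hit 0)*0 = 10
P(hit 17) = (10 - 0)/(17 - 0) = 10/17 = 0.5882

0.5882


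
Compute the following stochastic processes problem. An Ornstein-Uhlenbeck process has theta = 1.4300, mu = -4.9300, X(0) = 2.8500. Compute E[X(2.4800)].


E[X(t)] = mu + (X(0) - mu)*exp(-theta*t)
= -4.9300 + (2.8500 - -4.9300)*exp(-1.4300*2.4800)
= -4.9300 + 7.7800 * 0.0288
= -4.7057

-4.7057


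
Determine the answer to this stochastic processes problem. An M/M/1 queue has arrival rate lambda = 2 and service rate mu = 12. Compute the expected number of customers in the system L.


rho = 2/12 = 0.1667
L = rho/(1-rho)
= 0.1667/0.8333
= 0.2000

0.2000


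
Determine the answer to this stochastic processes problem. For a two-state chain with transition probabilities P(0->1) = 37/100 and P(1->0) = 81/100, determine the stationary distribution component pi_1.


Stationary distribution: pi_0 = p10/(p01+p10), pi_1 = p01/(p01+p10)
p01 = 0.3700, p10 = 0.8100
pi_1 = 0.3136

0.3136


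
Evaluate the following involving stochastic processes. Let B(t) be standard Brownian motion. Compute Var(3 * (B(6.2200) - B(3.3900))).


Var(alpha*(B(t)-B(s))) = alpha^2 * (t-s)
= 3^2 * (6.2200 - 3.3900)
= 9 * 2.8300
= 25.4700

25.4700


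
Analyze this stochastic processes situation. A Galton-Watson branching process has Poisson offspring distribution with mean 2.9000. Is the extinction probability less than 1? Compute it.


Since mu = 2.9000 > 1, extinction prob q < 1.
Solve s = exp(mu*(s-1)) iteratively.
q = 0.0668

0.0668


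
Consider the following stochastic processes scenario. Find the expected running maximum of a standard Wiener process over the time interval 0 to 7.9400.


E(max B(s)) = sqrt(2t/pi)
= sqrt(2*7.9400/pi)
= sqrt(5.0548)
= 2.2483

2.2483


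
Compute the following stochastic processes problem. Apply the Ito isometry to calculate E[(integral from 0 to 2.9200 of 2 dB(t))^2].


By Ito isometry: E[(int f dB)^2] = int f^2 dt
= 2^2 * 2.9200
= 4 * 2.9200 = 11.6800

11.6800


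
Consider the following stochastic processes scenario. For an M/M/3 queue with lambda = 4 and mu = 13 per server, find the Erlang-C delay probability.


a = lambda/mu = 0.3077
rho = a/c = 0.1026
Erlang-C formula applied:
C(c,a) = 0.0040

0.0040


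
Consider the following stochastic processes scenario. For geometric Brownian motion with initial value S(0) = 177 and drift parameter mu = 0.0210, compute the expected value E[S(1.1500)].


E[S(t)] = S(0) * exp(mu * t)
= 177 * exp(0.0210 * 1.1500)
= 177 * 1.0244
= 181.3266

181.3266


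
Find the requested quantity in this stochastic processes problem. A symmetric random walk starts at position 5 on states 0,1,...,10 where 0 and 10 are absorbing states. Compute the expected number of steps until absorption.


For symmetric RW on 0,...,N with absorbing barriers, E(i) = i*(N-i)
E(5) = 5 * 5 = 25

25


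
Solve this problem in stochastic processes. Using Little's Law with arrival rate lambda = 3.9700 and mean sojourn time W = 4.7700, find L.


Little's Law: L = lambda * W
= 3.9700 * 4.7700
= 18.9369

18.9369


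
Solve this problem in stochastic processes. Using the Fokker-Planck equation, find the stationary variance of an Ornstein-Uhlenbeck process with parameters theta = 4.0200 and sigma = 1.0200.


Stationary variance = sigma^2 / (2*theta)
= 1.0200^2 / (2*4.0200)
= 1.0404 / 8.0400
= 0.1294

0.1294


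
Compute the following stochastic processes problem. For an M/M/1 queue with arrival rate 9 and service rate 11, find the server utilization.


rho = lambda/mu
= 9/11
= 0.8182

0.8182


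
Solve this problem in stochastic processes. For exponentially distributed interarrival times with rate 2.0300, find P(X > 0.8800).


P(X > t) = exp(-lambda * t)
= exp(-2.0300 * 0.8800)
= exp(-1.7864) = 0.1676

0.1676


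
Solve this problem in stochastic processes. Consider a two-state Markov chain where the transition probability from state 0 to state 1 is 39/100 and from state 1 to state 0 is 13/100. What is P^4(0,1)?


Computing P^4 by matrix multiplication.
P = [[0.6100, 0.3900], [0.1300, 0.8700]]
After raising P to the power 4:
P^4(0,1) = 0.7102

0.7102


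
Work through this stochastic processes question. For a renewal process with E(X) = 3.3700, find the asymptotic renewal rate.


Long-run renewal rate = 1/E(X)
= 1/3.3700
= 0.2967

0.2967


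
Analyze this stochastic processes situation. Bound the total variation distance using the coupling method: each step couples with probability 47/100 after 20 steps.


TV distance bound <= (1-delta)^n
= (1 - 0.4700)^20
= 0.5300^20
= 3.0586e-06

3.0586e-06


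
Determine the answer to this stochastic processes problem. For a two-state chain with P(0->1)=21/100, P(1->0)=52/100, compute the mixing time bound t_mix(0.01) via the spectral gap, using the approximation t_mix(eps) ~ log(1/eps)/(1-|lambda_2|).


lambda_2 = |1 - p01 - p10| = |1 - 0.2100 - 0.5200| = 0.2700
t_mix ~ log(1/eps)/(1 - |lambda_2|)
= log(100)/(1 - 0.2700) = 4.6052/0.7300
= 6.3085

6.3085


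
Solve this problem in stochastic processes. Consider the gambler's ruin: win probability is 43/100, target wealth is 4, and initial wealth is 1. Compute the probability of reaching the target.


Gambler's ruin formula:
r = q/p = 0.5700/0.4300 = 1.3256
P(win) = (1 - r^i)/(1 - r^N)
= (1 - 1.3256^1)/(1 - 1.3256^4)
= 0.1560

0.1560


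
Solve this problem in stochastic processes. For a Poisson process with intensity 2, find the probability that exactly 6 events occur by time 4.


P(N(t)=k) = (lambda*t)^k * exp(-lambda*t) / k!
lambda*t = 8
= 8^6 * exp(-8) / 6!
= 262144 * 3.3546e-04 / 720
= 0.1221

0.1221


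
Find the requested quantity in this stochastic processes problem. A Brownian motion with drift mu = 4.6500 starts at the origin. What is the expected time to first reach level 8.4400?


Expected first passage time = a/mu
= 8.4400/4.6500
= 1.8151

1.8151


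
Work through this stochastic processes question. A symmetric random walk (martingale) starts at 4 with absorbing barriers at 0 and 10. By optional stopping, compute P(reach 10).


By optional stopping theorem: E(M at tau) = M(0) = 4
P(hit 10)*10 + P(hit 0)*0 = 4
P(hit 10) = (4 - 0)/(10 - 0) = 2/5 = 0.4000

0.4000


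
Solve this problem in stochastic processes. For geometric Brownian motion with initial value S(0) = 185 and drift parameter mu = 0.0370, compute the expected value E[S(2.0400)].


E[S(t)] = S(0) * exp(mu * t)
= 185 * exp(0.0370 * 2.0400)
= 185 * 1.0784
= 199.5043

199.5043


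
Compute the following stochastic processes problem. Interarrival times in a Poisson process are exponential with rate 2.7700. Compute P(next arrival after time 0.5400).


P(X > t) = exp(-lambda * t)
= exp(-2.7700 * 0.5400)
= exp(-1.4958) = 0.2241

0.2241


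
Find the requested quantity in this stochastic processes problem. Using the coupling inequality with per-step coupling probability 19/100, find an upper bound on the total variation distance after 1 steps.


TV distance bound <= (1-delta)^n
= (1 - 0.1900)^1
= 0.8100^1
= 0.8100

0.8100


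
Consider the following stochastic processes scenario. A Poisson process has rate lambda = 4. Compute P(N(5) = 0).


P(N(t)=k) = (lambda*t)^k * exp(-lambda*t) / k!
lambda*t = 20
= 20^0 * exp(-20) / 0!
= 1 * 2.0612e-09 / 1
= 2.0612e-09

2.0612e-09


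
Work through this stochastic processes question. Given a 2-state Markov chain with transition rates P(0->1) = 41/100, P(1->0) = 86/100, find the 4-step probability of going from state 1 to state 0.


Computing P^4 by matrix multiplication.
P = [[0.5900, 0.4100], [0.8600, 0.1400]]
After raising P to the power 4:
P^4(1,0) = 0.6736

0.6736


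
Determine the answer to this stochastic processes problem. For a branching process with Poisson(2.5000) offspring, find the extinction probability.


Since mu = 2.5000 > 1, extinction prob q < 1.
Solve s = exp(mu*(s-1)) iteratively.
q = 0.1074

0.1074


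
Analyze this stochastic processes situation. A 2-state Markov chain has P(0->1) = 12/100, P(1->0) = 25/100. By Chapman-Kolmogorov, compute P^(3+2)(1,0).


P^5 = P^3 * P^2
Computing via matrix multiplication of the transition matrix.
Entry (1,0) of P^5 = 0.6086

0.6086


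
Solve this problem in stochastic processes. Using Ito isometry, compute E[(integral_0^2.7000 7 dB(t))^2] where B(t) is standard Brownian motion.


By Ito isometry: E[(int f dB)^2] = int f^2 dt
= 7^2 * 2.7000
= 49 * 2.7000 = 132.3000

132.3000


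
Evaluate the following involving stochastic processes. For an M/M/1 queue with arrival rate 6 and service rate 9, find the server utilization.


rho = lambda/mu
= 6/9
= 0.6667

0.6667


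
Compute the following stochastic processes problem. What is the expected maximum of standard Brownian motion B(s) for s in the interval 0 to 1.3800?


E(max B(s)) = sqrt(2t/pi)
= sqrt(2*1.3800/pi)
= sqrt(0.8785)
= 0.9373

0.9373


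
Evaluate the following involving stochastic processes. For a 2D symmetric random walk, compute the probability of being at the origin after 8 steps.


P = C(8,4)^2 / 4^8
= 70^2 / 65536
= 4900 / 65536
= 0.0748

0.0748


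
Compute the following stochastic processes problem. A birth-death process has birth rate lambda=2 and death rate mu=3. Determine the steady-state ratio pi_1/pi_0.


For birth-death process, pi_n/pi_0 = (lambda/mu)^n
= (2/3)^1
= 0.6667

0.6667


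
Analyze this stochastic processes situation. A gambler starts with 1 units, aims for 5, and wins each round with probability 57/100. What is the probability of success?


Gambler's ruin formula:
r = q/p = 0.4300/0.5700 = 0.7544
P(win) = (1 - r^i)/(1 - r^N)
= (1 - 0.7544^1)/(1 - 0.7544^5)
= 0.3250

0.3250


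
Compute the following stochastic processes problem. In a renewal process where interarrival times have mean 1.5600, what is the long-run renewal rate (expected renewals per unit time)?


Long-run renewal rate = 1/E(X)
= 1/1.5600
= 0.6410

0.6410


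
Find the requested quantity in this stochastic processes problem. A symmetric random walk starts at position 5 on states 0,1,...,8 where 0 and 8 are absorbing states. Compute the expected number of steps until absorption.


For symmetric RW on 0,...,N with absorbing barriers, E(i) = i*(N-i)
E(5) = 5 * 3 = 15

15


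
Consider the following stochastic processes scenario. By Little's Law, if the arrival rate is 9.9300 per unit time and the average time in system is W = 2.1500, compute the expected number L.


Little's Law: L = lambda * W
= 9.9300 * 2.1500
= 21.3495

21.3495


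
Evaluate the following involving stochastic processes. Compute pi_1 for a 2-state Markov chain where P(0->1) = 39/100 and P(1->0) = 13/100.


Stationary distribution: pi_0 = p10/(p01+p10), pi_1 = p01/(p01+p10)
p01 = 0.3900, p10 = 0.1300
pi_1 = 0.7500

0.7500


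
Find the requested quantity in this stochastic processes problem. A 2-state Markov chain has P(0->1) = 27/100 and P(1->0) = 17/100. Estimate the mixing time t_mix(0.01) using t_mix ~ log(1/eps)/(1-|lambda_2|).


lambda_2 = |1 - p01 - p10| = |1 - 0.2700 - 0.1700| = 0.5600
t_mix ~ log(1/eps)/(1 - |lambda_2|)
= log(100)/(1 - 0.5600) = 4.6052/0.4400
= 10.4663

10.4663


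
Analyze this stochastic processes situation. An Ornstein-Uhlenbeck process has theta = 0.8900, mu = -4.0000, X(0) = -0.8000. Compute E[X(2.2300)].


E[X(t)] = mu + (X(0) - mu)*exp(-theta*t)
= -4.0000 + (-0.8000 - -4.0000)*exp(-0.8900*2.2300)
= -4.0000 + 3.2000 * 0.1374
= -3.5603

-3.5603


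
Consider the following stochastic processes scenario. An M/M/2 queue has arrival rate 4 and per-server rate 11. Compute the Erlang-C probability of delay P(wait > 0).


a = lambda/mu = 0.3636
rho = a/c = 0.1818
Erlang-C formula applied:
C(c,a) = 0.0559

0.0559


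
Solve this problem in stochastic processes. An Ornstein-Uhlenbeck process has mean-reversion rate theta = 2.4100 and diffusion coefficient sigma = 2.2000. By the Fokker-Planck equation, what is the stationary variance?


Stationary variance = sigma^2 / (2*theta)
= 2.2000^2 / (2*2.4100)
= 4.8400 / 4.8200
= 1.0041

1.0041


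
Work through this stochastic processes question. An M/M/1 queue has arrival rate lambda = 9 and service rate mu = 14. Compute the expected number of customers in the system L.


rho = 9/14 = 0.6429
L = rho/(1-rho)
= 0.6429/0.3571
= 1.8000

1.8000


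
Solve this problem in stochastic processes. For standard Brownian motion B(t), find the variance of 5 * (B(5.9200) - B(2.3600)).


Var(alpha*(B(t)-B(s))) = alpha^2 * (t-s)
= 5^2 * (5.9200 - 2.3600)
= 25 * 3.5600
= 89.0000

89.0000


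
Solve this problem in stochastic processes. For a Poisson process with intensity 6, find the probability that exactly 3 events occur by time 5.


P(N(t)=k) = (lambda*t)^k * exp(-lambda*t) / k!
lambda*t = 30
= 30^3 * exp(-30) / 3!
= 27000 * 9.3576e-14 / 6
= 4.2109e-10

4.2109e-10


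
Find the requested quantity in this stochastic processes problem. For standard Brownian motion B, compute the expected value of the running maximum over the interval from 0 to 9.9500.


E(max B(s)) = sqrt(2t/pi)
= sqrt(2*9.9500/pi)
= sqrt(6.3344)
= 2.5168

2.5168


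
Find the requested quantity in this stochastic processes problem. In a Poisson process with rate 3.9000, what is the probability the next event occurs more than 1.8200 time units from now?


P(X > t) = exp(-lambda * t)
= exp(-3.9000 * 1.8200)
= exp(-7.0980) = 8.2676e-04

8.2676e-04


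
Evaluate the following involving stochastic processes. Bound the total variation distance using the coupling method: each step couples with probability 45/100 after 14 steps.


TV distance bound <= (1-delta)^n
= (1 - 0.4500)^14
= 0.5500^14
= 2.3178e-04

2.3178e-04


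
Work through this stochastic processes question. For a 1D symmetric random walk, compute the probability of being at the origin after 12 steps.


P(S(12) = 0) = C(12,6) / 4^6
= 924 / 4096
= 0.2256

0.2256


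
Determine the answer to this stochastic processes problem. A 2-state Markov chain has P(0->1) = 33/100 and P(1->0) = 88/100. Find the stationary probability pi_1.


Stationary distribution: pi_0 = p10/(p01+p10), pi_1 = p01/(p01+p10)
p01 = 0.3300, p10 = 0.8800
pi_1 = 0.2727

0.2727


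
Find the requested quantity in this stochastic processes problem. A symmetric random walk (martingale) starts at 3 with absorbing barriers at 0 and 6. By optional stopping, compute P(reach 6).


By optional stopping theorem: E(M at tau) = M(0) = 3
P(hit 6)*6 + P(hit 0)*0 = 3
P(hit 6) = (3 - 0)/(6 - 0) = 1/2 = 0.5000

0.5000


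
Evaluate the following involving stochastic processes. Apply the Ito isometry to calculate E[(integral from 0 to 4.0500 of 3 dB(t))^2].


By Ito isometry: E[(int f dB)^2] = int f^2 dt
= 3^2 * 4.0500
= 9 * 4.0500 = 36.4500

36.4500


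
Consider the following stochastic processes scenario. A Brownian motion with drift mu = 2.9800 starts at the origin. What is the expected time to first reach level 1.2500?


Expected first passage time = a/mu
= 1.2500/2.9800
= 0.4195

0.4195


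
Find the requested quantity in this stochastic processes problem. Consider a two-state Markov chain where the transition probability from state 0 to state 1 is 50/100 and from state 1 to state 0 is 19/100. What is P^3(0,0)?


Computing P^3 by matrix multiplication.
P = [[0.5000, 0.5000], [0.1900, 0.8100]]
After raising P to the power 3:
P^3(0,0) = 0.2969

0.2969


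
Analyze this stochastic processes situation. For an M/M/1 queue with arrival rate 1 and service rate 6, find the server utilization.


rho = lambda/mu
= 1/6
= 0.1667

0.1667


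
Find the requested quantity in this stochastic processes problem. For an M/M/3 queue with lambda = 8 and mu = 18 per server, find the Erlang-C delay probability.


a = lambda/mu = 0.4444
rho = a/c = 0.1481
Erlang-C formula applied:
C(c,a) = 0.0110

0.0110


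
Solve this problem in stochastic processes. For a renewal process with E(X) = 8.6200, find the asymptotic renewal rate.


Long-run renewal rate = 1/E(X)
= 1/8.6200
= 0.1160

0.1160


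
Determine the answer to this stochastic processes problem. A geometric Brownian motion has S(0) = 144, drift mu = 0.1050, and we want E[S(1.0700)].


E[S(t)] = S(0) * exp(mu * t)
= 144 * exp(0.1050 * 1.0700)
= 144 * 1.1189
= 161.1222

161.1222


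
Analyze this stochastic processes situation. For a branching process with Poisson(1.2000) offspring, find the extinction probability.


Since mu = 1.2000 > 1, extinction prob q < 1.
Solve s = exp(mu*(s-1)) iteratively.
q = 0.6863

0.6863


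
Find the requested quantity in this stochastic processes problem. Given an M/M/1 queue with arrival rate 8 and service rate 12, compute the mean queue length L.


rho = 8/12 = 0.6667
L = rho/(1-rho)
= 0.6667/0.3333
= 2.0000

2.0000


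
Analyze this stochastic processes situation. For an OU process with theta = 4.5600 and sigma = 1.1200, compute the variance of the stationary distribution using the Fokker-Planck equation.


Stationary variance = sigma^2 / (2*theta)
= 1.1200^2 / (2*4.5600)
= 1.2544 / 9.1200
= 0.1375

0.1375


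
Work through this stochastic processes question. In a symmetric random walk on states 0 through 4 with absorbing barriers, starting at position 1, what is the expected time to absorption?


For symmetric RW on 0,...,N with absorbing barriers, E(i) = i*(N-i)
E(1) = 1 * 3 = 3

3


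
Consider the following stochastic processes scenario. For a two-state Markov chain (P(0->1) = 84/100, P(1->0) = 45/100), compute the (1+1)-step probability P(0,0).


P^2 = P^1 * P^1
Computing via matrix multiplication of the transition matrix.
Entry (0,0) of P^2 = 0.4036

0.4036


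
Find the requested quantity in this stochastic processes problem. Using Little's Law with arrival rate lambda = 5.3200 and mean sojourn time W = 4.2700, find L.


Little's Law: L = lambda * W
= 5.3200 * 4.2700
= 22.7164

22.7164


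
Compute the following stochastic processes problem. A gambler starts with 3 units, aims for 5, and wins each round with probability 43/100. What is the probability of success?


Gambler's ruin formula:
r = q/p = 0.5700/0.4300 = 1.3256
P(win) = (1 - r^i)/(1 - r^N)
= (1 - 1.3256^3)/(1 - 1.3256^5)
= 0.4298

0.4298


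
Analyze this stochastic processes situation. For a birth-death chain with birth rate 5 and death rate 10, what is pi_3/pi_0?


For birth-death process, pi_n/pi_0 = (lambda/mu)^n
= (5/10)^3
= 0.1250

0.1250


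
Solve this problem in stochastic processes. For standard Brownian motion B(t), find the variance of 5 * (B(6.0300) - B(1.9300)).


Var(alpha*(B(t)-B(s))) = alpha^2 * (t-s)
= 5^2 * (6.0300 - 1.9300)
= 25 * 4.1000
= 102.5000

102.5000


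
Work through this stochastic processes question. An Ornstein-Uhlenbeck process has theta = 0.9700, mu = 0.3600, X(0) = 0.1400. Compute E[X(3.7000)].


E[X(t)] = mu + (X(0) - mu)*exp(-theta*t)
= 0.3600 + (0.1400 - 0.3600)*exp(-0.9700*3.7000)
= 0.3600 + -0.2200 * 0.0276
= 0.3539

0.3539


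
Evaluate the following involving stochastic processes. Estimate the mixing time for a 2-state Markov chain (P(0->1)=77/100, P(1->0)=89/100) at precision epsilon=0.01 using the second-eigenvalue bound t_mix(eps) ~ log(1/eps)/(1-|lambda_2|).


lambda_2 = |1 - p01 - p10| = |1 - 0.7700 - 0.8900| = 0.6600
t_mix ~ log(1/eps)/(1 - |lambda_2|)
= log(100)/(1 - 0.6600) = 4.6052/0.3400
= 13.5446

13.5446


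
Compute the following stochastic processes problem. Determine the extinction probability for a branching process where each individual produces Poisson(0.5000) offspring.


Since mu = 0.5000 <= 1, extinction probability = 1.

1.0000


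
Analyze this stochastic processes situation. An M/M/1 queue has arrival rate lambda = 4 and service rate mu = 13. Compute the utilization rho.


rho = lambda/mu
= 4/13
= 0.3077

0.3077


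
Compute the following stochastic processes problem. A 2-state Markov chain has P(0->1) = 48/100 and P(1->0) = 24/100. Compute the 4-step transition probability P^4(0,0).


Computing P^4 by matrix multiplication.
P = [[0.5200, 0.4800], [0.2400, 0.7600]]
After raising P to the power 4:
P^4(0,0) = 0.3374

0.3374


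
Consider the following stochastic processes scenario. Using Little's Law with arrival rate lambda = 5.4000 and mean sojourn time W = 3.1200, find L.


Little's Law: L = lambda * W
= 5.4000 * 3.1200
= 16.8480

16.8480


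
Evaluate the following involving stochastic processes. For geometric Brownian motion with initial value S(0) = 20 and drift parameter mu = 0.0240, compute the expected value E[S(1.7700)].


E[S(t)] = S(0) * exp(mu * t)
= 20 * exp(0.0240 * 1.7700)
= 20 * 1.0434
= 20.8679

20.8679


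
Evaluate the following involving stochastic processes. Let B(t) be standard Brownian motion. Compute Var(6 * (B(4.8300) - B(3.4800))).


Var(alpha*(B(t)-B(s))) = alpha^2 * (t-s)
= 6^2 * (4.8300 - 3.4800)
= 36 * 1.3500
= 48.6000

48.6000


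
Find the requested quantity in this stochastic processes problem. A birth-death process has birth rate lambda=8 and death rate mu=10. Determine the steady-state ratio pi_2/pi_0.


For birth-death process, pi_n/pi_0 = (lambda/mu)^n
= (8/10)^2
= 0.6400

0.6400


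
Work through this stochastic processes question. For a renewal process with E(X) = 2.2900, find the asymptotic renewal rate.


Long-run renewal rate = 1/E(X)
= 1/2.2900
= 0.4367

0.4367


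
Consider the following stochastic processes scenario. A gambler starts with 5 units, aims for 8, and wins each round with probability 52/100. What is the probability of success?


Gambler's ruin formula:
r = q/p = 0.4800/0.5200 = 0.9231
P(win) = (1 - r^i)/(1 - r^N)
= (1 - 0.9231^5)/(1 - 0.9231^8)
= 0.6975

0.6975


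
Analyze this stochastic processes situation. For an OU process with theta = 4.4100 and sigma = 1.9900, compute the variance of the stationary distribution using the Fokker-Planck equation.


Stationary variance = sigma^2 / (2*theta)
= 1.9900^2 / (2*4.4100)
= 3.9601 / 8.8200
= 0.4490

0.4490


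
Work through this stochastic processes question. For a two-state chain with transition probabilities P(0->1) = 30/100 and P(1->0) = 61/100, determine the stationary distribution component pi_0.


Stationary distribution: pi_0 = p10/(p01+p10), pi_1 = p01/(p01+p10)
p01 = 0.3000, p10 = 0.6100
pi_0 = 0.6703

0.6703


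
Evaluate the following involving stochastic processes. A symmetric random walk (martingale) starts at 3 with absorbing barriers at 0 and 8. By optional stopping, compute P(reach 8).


By optional stopping theorem: E(M at tau) = M(0) = 3
P(hit 8)*8 + P(hit 0)*0 = 3
P(hit 8) = (3 - 0)/(8 - 0) = 3/8 = 0.3750

0.3750


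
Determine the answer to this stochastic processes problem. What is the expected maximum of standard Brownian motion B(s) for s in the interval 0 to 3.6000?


E(max B(s)) = sqrt(2t/pi)
= sqrt(2*3.6000/pi)
= sqrt(2.2918)
= 1.5139

1.5139


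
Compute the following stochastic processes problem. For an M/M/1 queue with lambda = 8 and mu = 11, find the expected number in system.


rho = 8/11 = 0.7273
L = rho/(1-rho)
= 0.7273/0.2727
= 2.6667

2.6667


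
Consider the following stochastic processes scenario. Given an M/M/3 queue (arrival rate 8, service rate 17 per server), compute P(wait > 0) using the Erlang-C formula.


a = lambda/mu = 0.4706
rho = a/c = 0.1569
Erlang-C formula applied:
C(c,a) = 0.0129

0.0129


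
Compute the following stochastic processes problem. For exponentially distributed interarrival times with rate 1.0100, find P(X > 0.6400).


P(X > t) = exp(-lambda * t)
= exp(-1.0100 * 0.6400)
= exp(-0.6464) = 0.5239

0.5239


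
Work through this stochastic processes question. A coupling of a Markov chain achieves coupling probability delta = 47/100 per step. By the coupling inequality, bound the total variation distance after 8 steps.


TV distance bound <= (1-delta)^n
= (1 - 0.4700)^8
= 0.5300^8
= 0.0062

0.0062


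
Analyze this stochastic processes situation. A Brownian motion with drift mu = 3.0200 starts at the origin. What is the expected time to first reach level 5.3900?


Expected first passage time = a/mu
= 5.3900/3.0200
= 1.7848

1.7848


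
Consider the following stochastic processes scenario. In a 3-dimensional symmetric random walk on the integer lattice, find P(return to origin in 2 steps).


P(return in 2 steps) = P(reverse first step) = 1/(2d)
= 1/6
= 0.1667

0.1667


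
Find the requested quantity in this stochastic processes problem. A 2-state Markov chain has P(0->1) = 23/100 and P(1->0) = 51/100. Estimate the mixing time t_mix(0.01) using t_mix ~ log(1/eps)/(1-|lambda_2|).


lambda_2 = |1 - p01 - p10| = |1 - 0.2300 - 0.5100| = 0.2600
t_mix ~ log(1/eps)/(1 - |lambda_2|)
= log(100)/(1 - 0.2600) = 4.6052/0.7400
= 6.2232

6.2232


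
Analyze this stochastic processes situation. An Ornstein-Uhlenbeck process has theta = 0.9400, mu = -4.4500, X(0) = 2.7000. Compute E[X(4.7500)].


E[X(t)] = mu + (X(0) - mu)*exp(-theta*t)
= -4.4500 + (2.7000 - -4.4500)*exp(-0.9400*4.7500)
= -4.4500 + 7.1500 * 0.0115
= -4.3677

-4.3677


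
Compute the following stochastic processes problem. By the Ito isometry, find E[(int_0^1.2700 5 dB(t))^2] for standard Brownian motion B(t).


By Ito isometry: E[(int f dB)^2] = int f^2 dt
= 5^2 * 1.2700
= 25 * 1.2700 = 31.7500

31.7500


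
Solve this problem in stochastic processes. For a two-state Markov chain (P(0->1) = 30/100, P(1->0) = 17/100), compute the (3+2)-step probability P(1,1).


P^5 = P^3 * P^2
Computing via matrix multiplication of the transition matrix.
Entry (1,1) of P^5 = 0.6534

0.6534


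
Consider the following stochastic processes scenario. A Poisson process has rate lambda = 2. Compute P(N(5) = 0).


P(N(t)=k) = (lambda*t)^k * exp(-lambda*t) / k!
lambda*t = 10
= 10^0 * exp(-10) / 0!
= 1 * 4.5400e-05 / 1
= 4.5400e-05

4.5400e-05


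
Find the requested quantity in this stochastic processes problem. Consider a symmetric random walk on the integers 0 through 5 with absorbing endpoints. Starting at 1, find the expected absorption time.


For symmetric RW on 0,...,N with absorbing barriers, E(i) = i*(N-i)
E(1) = 1 * 4 = 4

4


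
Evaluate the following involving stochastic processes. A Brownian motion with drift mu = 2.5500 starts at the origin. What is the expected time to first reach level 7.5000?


Expected first passage time = a/mu
= 7.5000/2.5500
= 2.9412

2.9412


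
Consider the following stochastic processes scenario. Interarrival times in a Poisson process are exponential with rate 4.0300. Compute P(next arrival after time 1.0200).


P(X > t) = exp(-lambda * t)
= exp(-4.0300 * 1.0200)
= exp(-4.1106) = 0.0164

0.0164


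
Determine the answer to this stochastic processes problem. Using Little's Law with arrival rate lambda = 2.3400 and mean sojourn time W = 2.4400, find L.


Little's Law: L = lambda * W
= 2.3400 * 2.4400
= 5.7096

5.7096


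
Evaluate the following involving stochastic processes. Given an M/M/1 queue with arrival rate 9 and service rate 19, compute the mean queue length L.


rho = 9/19 = 0.4737
L = rho/(1-rho)
= 0.4737/0.5263
= 0.9000

0.9000


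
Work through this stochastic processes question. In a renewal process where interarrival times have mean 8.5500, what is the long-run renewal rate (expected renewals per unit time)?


Long-run renewal rate = 1/E(X)
= 1/8.5500
= 0.1170

0.1170


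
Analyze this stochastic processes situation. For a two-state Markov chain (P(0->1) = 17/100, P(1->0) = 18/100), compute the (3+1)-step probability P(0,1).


P^4 = P^3 * P^1
Computing via matrix multiplication of the transition matrix.
Entry (0,1) of P^4 = 0.3990

0.3990


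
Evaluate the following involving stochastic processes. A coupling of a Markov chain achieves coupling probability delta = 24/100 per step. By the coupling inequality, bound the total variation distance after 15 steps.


TV distance bound <= (1-delta)^n
= (1 - 0.2400)^15
= 0.7600^15
= 0.0163

0.0163


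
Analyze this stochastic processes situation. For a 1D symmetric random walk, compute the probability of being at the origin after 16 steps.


P(S(16) = 0) = C(16,8) / 4^8
= 12870 / 65536
= 0.1964

0.1964


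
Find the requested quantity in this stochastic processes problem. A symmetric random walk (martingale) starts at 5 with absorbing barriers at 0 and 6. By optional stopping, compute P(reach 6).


By optional stopping theorem: E(M at tau) = M(0) = 5
P(hit 6)*6 + P(hit 0)*0 = 5
P(hit 6) = (5 - 0)/(6 - 0) = 5/6 = 0.8333

0.8333


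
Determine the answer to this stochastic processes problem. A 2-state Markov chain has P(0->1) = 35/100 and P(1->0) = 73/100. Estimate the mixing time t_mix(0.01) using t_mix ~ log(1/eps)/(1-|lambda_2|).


lambda_2 = |1 - p01 - p10| = |1 - 0.3500 - 0.7300| = 0.0800
t_mix ~ log(1/eps)/(1 - |lambda_2|)
= log(100)/(1 - 0.0800) = 4.6052/0.9200
= 5.0056

5.0056


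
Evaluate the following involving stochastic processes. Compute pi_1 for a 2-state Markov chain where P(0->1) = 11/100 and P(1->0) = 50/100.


Stationary distribution: pi_0 = p10/(p01+p10), pi_1 = p01/(p01+p10)
p01 = 0.1100, p10 = 0.5000
pi_1 = 0.1803

0.1803


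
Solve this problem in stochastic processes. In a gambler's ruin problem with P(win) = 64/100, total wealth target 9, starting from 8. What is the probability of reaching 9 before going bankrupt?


Gambler's ruin formula:
r = q/p = 0.3600/0.6400 = 0.5625
P(win) = (1 - r^i)/(1 - r^N)
= (1 - 0.5625^8)/(1 - 0.5625^9)
= 0.9956

0.9956


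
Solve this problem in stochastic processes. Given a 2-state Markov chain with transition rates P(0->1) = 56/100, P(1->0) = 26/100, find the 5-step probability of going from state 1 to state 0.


Computing P^5 by matrix multiplication.
P = [[0.4400, 0.5600], [0.2600, 0.7400]]
After raising P to the power 5:
P^5(1,0) = 0.3170

0.3170


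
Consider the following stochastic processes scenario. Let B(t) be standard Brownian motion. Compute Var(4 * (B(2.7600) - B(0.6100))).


Var(alpha*(B(t)-B(s))) = alpha^2 * (t-s)
= 4^2 * (2.7600 - 0.6100)
= 16 * 2.1500
= 34.4000

34.4000


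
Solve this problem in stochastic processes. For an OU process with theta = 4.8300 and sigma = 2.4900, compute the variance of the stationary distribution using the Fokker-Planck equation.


Stationary variance = sigma^2 / (2*theta)
= 2.4900^2 / (2*4.8300)
= 6.2001 / 9.6600
= 0.6418

0.6418


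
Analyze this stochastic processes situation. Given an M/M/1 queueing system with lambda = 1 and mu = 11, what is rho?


rho = lambda/mu
= 1/11
= 0.0909

0.0909


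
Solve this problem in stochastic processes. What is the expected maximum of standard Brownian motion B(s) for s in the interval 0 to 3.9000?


E(max B(s)) = sqrt(2t/pi)
= sqrt(2*3.9000/pi)
= sqrt(2.4828)
= 1.5757

1.5757


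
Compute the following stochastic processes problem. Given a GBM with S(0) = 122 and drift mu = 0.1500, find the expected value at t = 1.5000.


E[S(t)] = S(0) * exp(mu * t)
= 122 * exp(0.1500 * 1.5000)
= 122 * 1.2523
= 152.7834

152.7834


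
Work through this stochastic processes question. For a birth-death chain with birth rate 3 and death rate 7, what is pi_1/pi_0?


For birth-death process, pi_n/pi_0 = (lambda/mu)^n
= (3/7)^1
= 0.4286

0.4286


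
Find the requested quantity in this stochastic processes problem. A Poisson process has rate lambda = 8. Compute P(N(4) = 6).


P(N(t)=k) = (lambda*t)^k * exp(-lambda*t) / k!
lambda*t = 32
= 32^6 * exp(-32) / 6!
= 1073741824 * 1.2664e-14 / 720
= 1.8886e-08

1.8886e-08


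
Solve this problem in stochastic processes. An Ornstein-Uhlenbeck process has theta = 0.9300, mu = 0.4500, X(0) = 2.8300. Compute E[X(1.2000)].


E[X(t)] = mu + (X(0) - mu)*exp(-theta*t)
= 0.4500 + (2.8300 - 0.4500)*exp(-0.9300*1.2000)
= 0.4500 + 2.3800 * 0.3276
= 1.2297

1.2297


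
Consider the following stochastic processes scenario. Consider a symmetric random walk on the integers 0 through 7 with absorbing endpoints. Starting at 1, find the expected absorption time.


For symmetric RW on 0,...,N with absorbing barriers, E(i) = i*(N-i)
E(1) = 1 * 6 = 6

6


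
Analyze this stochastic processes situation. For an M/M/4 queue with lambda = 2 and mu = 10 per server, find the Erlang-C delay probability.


a = lambda/mu = 0.2000
rho = a/c = 0.0500
Erlang-C formula applied:
C(c,a) = 5.7455e-05

5.7455e-05


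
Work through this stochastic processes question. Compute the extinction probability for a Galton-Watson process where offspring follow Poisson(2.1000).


Since mu = 2.1000 > 1, extinction prob q < 1.
Solve s = exp(mu*(s-1)) iteratively.
q = 0.1779

0.1779


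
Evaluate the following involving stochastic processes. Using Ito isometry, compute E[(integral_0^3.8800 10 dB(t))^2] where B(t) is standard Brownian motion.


By Ito isometry: E[(int f dB)^2] = int f^2 dt
= 10^2 * 3.8800
= 100 * 3.8800 = 388.0000

388.0000


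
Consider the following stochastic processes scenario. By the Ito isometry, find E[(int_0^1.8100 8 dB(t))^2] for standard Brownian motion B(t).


By Ito isometry: E[(int f dB)^2] = int f^2 dt
= 8^2 * 1.8100
= 64 * 1.8100 = 115.8400

115.8400


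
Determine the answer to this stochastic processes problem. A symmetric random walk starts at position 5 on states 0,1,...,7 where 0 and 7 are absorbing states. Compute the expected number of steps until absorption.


For symmetric RW on 0,...,N with absorbing barriers, E(i) = i*(N-i)
E(5) = 5 * 2 = 10

10


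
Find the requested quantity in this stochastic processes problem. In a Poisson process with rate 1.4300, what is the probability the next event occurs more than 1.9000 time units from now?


P(X > t) = exp(-lambda * t)
= exp(-1.4300 * 1.9000)
= exp(-2.7170) = 0.0661

0.0661


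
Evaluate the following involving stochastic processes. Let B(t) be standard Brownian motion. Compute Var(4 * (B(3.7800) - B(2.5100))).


Var(alpha*(B(t)-B(s))) = alpha^2 * (t-s)
= 4^2 * (3.7800 - 2.5100)
= 16 * 1.2700
= 20.3200

20.3200


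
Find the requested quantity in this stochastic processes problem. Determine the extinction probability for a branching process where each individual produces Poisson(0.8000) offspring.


Since mu = 0.8000 <= 1, extinction probability = 1.

1.0000


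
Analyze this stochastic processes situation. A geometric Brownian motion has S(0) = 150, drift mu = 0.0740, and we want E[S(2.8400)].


E[S(t)] = S(0) * exp(mu * t)
= 150 * exp(0.0740 * 2.8400)
= 150 * 1.2339
= 185.0813

185.0813


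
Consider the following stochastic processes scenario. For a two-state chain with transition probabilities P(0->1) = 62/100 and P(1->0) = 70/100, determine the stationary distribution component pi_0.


Stationary distribution: pi_0 = p10/(p01+p10), pi_1 = p01/(p01+p10)
p01 = 0.6200, p10 = 0.7000
pi_0 = 0.5303

0.5303


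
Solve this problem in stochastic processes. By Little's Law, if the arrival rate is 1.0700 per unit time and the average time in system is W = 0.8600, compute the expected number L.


Little's Law: L = lambda * W
= 1.0700 * 0.8600
= 0.9202

0.9202


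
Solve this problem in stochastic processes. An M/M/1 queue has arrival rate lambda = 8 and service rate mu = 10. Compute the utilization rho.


rho = lambda/mu
= 8/10
= 0.8000

0.8000


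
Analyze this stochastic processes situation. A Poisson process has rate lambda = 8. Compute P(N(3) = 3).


P(N(t)=k) = (lambda*t)^k * exp(-lambda*t) / k!
lambda*t = 24
= 24^3 * exp(-24) / 3!
= 13824 * 3.7751e-11 / 6
= 8.6979e-08

8.6979e-08


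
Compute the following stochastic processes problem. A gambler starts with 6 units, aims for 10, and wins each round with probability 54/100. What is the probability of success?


Gambler's ruin formula:
r = q/p = 0.4600/0.5400 = 0.8519
P(win) = (1 - r^i)/(1 - r^N)
= (1 - 0.8519^6)/(1 - 0.8519^10)
= 0.7735

0.7735


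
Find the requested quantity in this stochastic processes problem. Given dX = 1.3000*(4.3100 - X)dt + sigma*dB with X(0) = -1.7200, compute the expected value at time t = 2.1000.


E[X(t)] = mu + (X(0) - mu)*exp(-theta*t)
= 4.3100 + (-1.7200 - 4.3100)*exp(-1.3000*2.1000)
= 4.3100 + -6.0300 * 0.0652
= 3.9167

3.9167


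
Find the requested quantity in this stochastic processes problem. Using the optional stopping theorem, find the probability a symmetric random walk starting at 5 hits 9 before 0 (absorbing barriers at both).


By optional stopping theorem: E(M at tau) = M(0) = 5
P(hit 9)*9 + P(hit 0)*0 = 5
P(hit 9) = (5 - 0)/(9 - 0) = 5/9 = 0.5556

0.5556
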